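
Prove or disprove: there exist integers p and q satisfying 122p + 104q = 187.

gcd(122, 104) = 2, so every integer of the form 122p + 104q is a multiple of 2.
But 187 is not a multiple of 2 (it leaves remainder 1).
So the equation is unsolvable over ℤ.

There are no such integers.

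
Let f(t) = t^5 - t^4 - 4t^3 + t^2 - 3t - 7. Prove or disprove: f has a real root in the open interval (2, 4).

Yes, f has a root in the interval.

f(2) = -25 and f(4) = 509, which have opposite signs.
As a polynomial, f is continuous on every closed interval.
By the Intermediate Value Theorem, f takes the value 0 somewhere in the open interval.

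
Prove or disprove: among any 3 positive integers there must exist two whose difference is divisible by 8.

Consider the 3 integers 7, 8, 9. They lie in distinct residue classes modulo 8, since 3 ≤ 8.
Any two of them differ by at most 2 < 8 and by at least 1, so no difference is a multiple of 8.

No; for instance {7, 8, 9} is a counterexample.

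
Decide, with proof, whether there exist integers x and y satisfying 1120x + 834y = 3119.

No such integers exist.

gcd(1120, 834) = 2, so every integer of the form 1120x + 834y is a multiple of 2.
However 3119 leaves remainder 1 on division by 2.
So the equation is unsolvable over ℤ.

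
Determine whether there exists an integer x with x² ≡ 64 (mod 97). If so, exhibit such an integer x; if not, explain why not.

x = 8

Take x = 8. Then 8² = 64, and since 0 ≤ 64 < 97 this is already reduced: 8² ≡ 64 (mod 97).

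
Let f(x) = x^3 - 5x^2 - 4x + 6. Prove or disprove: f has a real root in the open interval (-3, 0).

Such a root exists.

f(-3) = -54 and f(0) = 6, which have opposite signs.
f is continuous everywhere (it is a polynomial), in particular on [-3, 0].
By the Intermediate Value Theorem f must vanish at some point of (-3, 0).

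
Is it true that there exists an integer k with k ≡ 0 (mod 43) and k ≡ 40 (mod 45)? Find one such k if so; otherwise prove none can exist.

k = 1075

Since 43 and 45 share no common factor, CRT says the pair of congruences has a solution (unique mod 1935).
Write k = 0 + 43t and require 0 + 43t ≡ 40 (mod 45), i.e. 43t ≡ 40 (mod 45).
Note 43·22 = 946 ≡ 1 (mod 45) (as 946 − 1 = 21·45), so 43⁻¹ ≡ 22.
Therefore t ≡ 22·40 = 880 ≡ 25 (mod 45).
With t = 25: k = 0 + 43·25 = 1075.
Indeed 1075 ≡ 0 (mod 43) and 1075 ≡ 40 (mod 45).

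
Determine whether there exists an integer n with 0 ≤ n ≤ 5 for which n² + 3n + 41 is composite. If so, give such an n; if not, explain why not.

n = 4

At n = 4: 4² + 3·4 + 41 = 69 = 3·23, which is composite.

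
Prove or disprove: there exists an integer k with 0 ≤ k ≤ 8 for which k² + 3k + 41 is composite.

At k = 2: 2² + 3·2 + 41 = 51 = 3·17, which is composite.

k = 2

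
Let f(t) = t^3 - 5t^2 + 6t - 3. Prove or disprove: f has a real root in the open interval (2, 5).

Such a root exists.

f(2) = -3 and f(5) = 27, which have opposite signs.
Since f is a polynomial it is continuous on [2, 5].
By the Intermediate Value Theorem f must vanish at some point of (2, 5).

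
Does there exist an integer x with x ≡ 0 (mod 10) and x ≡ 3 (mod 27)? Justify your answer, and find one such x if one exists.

gcd(10, 27) = 1, so the Chinese Remainder Theorem guarantees exactly one residue class mod 270 satisfying both.
Write x = 0 + 10t and require 0 + 10t ≡ 3 (mod 27), i.e. 10t ≡ 3 (mod 27).
To invert 10 modulo 27: 27 = 2·10 + 7, 10 = 1·7 + 3, 7 = 2·3 + 1, 3 = 3·1 + 0, and unwinding, 1 = 7 − 2·3 = 7 − 2·(10 − 1·7) = −2·10 + 3·7 = −2·10 + 3·(27 − 2·10) = 3·27 − 8·10. Thus 10⁻¹ ≡ -8 ≡ 19 (mod 27).
Multiplying by 19: t ≡ 19·3 = 57 ≡ 3 (mod 27).
Taking t = 3 gives x = 0 + 10·3 = 30.
Verify: 30 = 3·10 + 0 and 30 = 1·27 + 3. ✓

x = 30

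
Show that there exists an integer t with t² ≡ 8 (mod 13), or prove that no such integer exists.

Since (13 − t)² ≡ t² (mod 13), it suffices to square t = 0, 1, …, 6: the residues are 0, 1, 4, 9, 3, 12, 10.
So the quadratic residues mod 13 are {0, 1, 3, 4, 9, 10, 12}, and 8 is not among them.
Hence no integer t has t² ≡ 8 (mod 13).

No, no such integer exists.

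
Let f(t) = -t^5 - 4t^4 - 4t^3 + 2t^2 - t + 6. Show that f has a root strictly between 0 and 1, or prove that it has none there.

Such a root exists.

f(0) = 6 and f(1) = -2, which have opposite signs.
As a polynomial, f is continuous on every closed interval.
By the Intermediate Value Theorem f must vanish at some point of (0, 1).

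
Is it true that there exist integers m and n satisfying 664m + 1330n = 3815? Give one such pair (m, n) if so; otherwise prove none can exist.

There are no such integers.

Any value of 664m + 1330n is a multiple of gcd(664, 1330) = 2.
However 3815 leaves remainder 1 on division by 2.
So the equation is unsolvable over ℤ.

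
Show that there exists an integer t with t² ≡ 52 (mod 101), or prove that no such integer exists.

t = 31

Take t = 31. Then 31² = 961 = 9·101 + 52, so 31² ≡ 52 (mod 101).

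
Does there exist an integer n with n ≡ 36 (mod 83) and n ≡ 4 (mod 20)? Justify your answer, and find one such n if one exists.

n = 1364

Since 83 and 20 share no common factor, CRT says the pair of congruences has a solution (unique mod 1660).
Write n = 36 + 83t and require 36 + 83t ≡ 4 (mod 20), i.e. 83t ≡ 8 (mod 20).
83 ≡ 3 (mod 20), so this reads 3t ≡ 8 (mod 20). Invert 3 mod 20 by the Euclidean algorithm: 20 = 6·3 + 2, 3 = 1·2 + 1, 2 = 2·1 + 0; back-substituting, 1 = 3 − 1·2 = 3 − (20 − 6·3) = −20 + 7·3. Hence 3·7 ≡ 1, so 3⁻¹ ≡ 7 (mod 20).
Therefore t ≡ 7·8 = 56 ≡ 16 (mod 20).
Taking t = 16 gives n = 36 + 83·16 = 1364.
Indeed 1364 ≡ 36 (mod 83) and 1364 ≡ 4 (mod 20).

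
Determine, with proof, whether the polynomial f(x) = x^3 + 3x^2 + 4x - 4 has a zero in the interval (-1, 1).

f(-1) = -6 and f(1) = 4, which have opposite signs.
Since f is a polynomial it is continuous on [-1, 1].
By the Intermediate Value Theorem, f takes the value 0 somewhere in the open interval.

Yes, f has a root in the interval.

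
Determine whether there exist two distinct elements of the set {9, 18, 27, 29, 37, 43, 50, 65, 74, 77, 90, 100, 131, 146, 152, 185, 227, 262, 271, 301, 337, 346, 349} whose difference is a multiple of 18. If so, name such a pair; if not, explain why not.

Reduce each element mod 18: 9↦9, 18↦0, 27↦9, 29↦11, 37↦1, 43↦7, 50↦14, 65↦11, 74↦2, 77↦5, 90↦0, 100↦10, 131↦5, 146↦2, 152↦8, 185↦5, 227↦11, 262↦10, 271↦1, 301↦13, 337↦13, 346↦4, 349↦7. The residue 9 repeats (at 9 and 27), and 27 − 9 = 18 = 1·18.

Yes: 9 and 27.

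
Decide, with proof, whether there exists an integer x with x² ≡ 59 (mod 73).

73 is prime, so by Euler's criterion 59 is a square mod 73 iff 59^((73−1)/2) = 59^36 ≡ 1 (mod 73).
Squaring successively (mod 73): 59^2 = 3481 ≡ 50; 59^4 ≡ 50² = 2500 ≡ 18; 59^8 ≡ 18² = 324 ≡ 32; 59^16 ≡ 32² = 1024 ≡ 2; 59^32 ≡ 2² = 4 ≡ 4.
Since 36 = 32 + 4, 59^36 ≡ 4 · 18; multiplying out mod 73: 4·18 = 72 ≡ 72. Thus 59^36 ≡ 72 ≡ −1 (mod 73).
The value −1 means 59 is a non-residue modulo 73, so x² ≡ 59 (mod 73) is impossible.

There is no such integer.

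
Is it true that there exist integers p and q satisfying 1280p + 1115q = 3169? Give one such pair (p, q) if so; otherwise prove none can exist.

Any value of 1280p + 1115q is a multiple of gcd(1280, 1115) = 5.
But 3169 = 5·633 + 4, so 5 ∤ 3169.
Hence no integers p, q satisfy the equation.

No, no such integers exist.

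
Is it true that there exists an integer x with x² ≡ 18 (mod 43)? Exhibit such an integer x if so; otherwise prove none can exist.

Apply Euler's criterion with the prime 43: 18 is a quadratic residue iff 18^21 ≡ 1 (mod 43), and a non-residue iff it is ≡ −1.
Squaring successively (mod 43): 18^2 = 324 ≡ 23; 18^4 ≡ 23² = 529 ≡ 13; 18^8 ≡ 13² = 169 ≡ 40; 18^16 ≡ 40² = 1600 ≡ 9.
Since 21 = 16 + 4 + 1, 18^21 ≡ 9 · 13 · 18; multiplying out mod 43: 9·13 = 117 ≡ 31, then 31·18 = 558 ≡ 42. Thus 18^21 ≡ 42 ≡ −1 (mod 43).
By Euler's criterion 18 is a quadratic non-residue mod 43: no x satisfies x² ≡ 18 (mod 43).

No such integer exists.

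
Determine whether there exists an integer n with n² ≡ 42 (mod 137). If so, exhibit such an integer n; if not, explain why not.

Apply Euler's criterion with the prime 137: 42 is a quadratic residue iff 42^68 ≡ 1 (mod 137), and a non-residue iff it is ≡ −1.
Repeated squaring mod 137: 42^2 = 1764 ≡ 120; 42^4 ≡ 120² = 14400 ≡ 15; 42^8 ≡ 15² = 225 ≡ 88; 42^16 ≡ 88² = 7744 ≡ 72; 42^32 ≡ 72² = 5184 ≡ 115; 42^64 ≡ 115² = 13225 ≡ 73.
Since 68 = 64 + 4, 42^68 ≡ 73 · 15; multiplying out mod 137: 73·15 = 1095 ≡ 136. Thus 42^68 ≡ 136 ≡ −1 (mod 137).
By Euler's criterion 42 is a quadratic non-residue mod 137: no n satisfies n² ≡ 42 (mod 137).

No such integer exists.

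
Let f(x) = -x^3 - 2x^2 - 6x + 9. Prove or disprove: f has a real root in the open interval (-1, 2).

f(-1) = 14 and f(2) = -19, which have opposite signs.
As a polynomial, f is continuous on every closed interval.
By the Intermediate Value Theorem f must vanish at some point of (-1, 2).

Such a root exists.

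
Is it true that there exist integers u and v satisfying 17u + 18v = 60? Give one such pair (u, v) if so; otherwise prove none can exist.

u = 12, v = -8

Since gcd(17, 18) = 1, every integer is an integer combination of 17 and 18.
Euclidean algorithm: 18 = 1·17 + 1, 17 = 17·1 + 0.
Back-substituting, 1 = 18 − 1·17; that is, 17·(-1) + 18·1 = 1.
Times 60: 17·(-60) + 18·60 = 60, so (-60, 60) solves it.
Shifting by a multiple of (18, −17) keeps it a solution: u = -60 + 4·18 = 12, v = 60 − 4·17 = -8.
Indeed 17·12 + 18·(-8) = 204 − 144 = 60.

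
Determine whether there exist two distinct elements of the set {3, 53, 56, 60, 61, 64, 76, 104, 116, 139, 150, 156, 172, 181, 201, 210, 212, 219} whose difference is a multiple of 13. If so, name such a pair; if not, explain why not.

The pair (3, 172) works.

Reduce each element mod 13: 3↦3, 53↦1, 56↦4, 60↦8, 61↦9, 64↦12, 76↦11, 104↦0, 116↦12, 139↦9, 150↦7, 156↦0, 172↦3, 181↦12, 201↦6, 210↦2, 212↦4, 219↦11. The residue 3 repeats (at 3 and 172), and 172 − 3 = 169 = 13·13.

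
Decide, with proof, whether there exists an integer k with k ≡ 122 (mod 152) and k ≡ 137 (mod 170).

gcd(152, 170) = 2. If k ≡ 122 (mod 152) and k ≡ 137 (mod 170), then k ≡ 122 (mod 2) and k ≡ 137 (mod 2).
However 122 ≡ 0 and 137 ≡ 1 (mod 2), and 0 ≠ 1.
Therefore no such k exists.

No, no such integer exists.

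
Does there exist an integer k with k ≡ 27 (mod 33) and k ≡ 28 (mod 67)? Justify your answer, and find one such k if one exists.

k = 2172

gcd(33, 67) = 1, so the Chinese Remainder Theorem guarantees exactly one residue class mod 2211 satisfying both.
Any solution of the first congruence is k = 27 + 33t; substituting into the second, 33t ≡ 28 − 27 ≡ 1 (mod 67).
Invert 33 mod 67 by the Euclidean algorithm: 67 = 2·33 + 1, 33 = 33·1 + 0; back-substituting, 1 = 67 − 2·33. Hence 33·(-2) ≡ 1, so 33⁻¹ ≡ -2 ≡ 65 (mod 67).
Multiplying by 65: t ≡ 65·1 = 65 (mod 67).
With t = 65: k = 27 + 33·65 = 2172.
Verify: 2172 = 65·33 + 27 and 2172 = 32·67 + 28. ✓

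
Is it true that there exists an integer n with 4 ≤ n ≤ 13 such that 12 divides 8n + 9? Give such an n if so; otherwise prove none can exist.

There is no such integer n in that range.

For n = 4, 5, …, 13 the values of 8n + 9 modulo 12 are 5, 1, 9, 5, 1, 9, 5, 1, 9, 5 respectively.
The residue 0 does not occur, so no n in [4, 13] makes 8n + 9 a multiple of 12.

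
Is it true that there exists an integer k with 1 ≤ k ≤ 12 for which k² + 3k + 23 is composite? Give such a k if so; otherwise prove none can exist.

k = 5

At k = 5: 5² + 3·5 + 23 = 63 = 3·21, which is composite.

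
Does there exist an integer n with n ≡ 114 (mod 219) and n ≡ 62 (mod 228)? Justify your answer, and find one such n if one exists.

No such integer exists.

Both moduli are multiples of 3 = gcd(219, 228), so any solution would satisfy n ≡ 114 and n ≡ 62 modulo 3 simultaneously.
These are incompatible: 114 − 62 = 52 is not divisible by 3.
So no integer satisfies both congruences.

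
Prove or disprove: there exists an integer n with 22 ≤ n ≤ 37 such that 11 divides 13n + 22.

n = 22

n = 22 works, since 13·22 + 22 = 308 = 28·11.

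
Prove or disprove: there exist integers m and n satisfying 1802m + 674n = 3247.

No, no such integers exist.

Both 1802 and 674 are divisible by gcd(1802, 674) = 2, hence so is any combination 1802m + 674n.
However 3247 leaves remainder 1 on division by 2.
Therefore 1802m + 674n = 3247 has no solution in integers.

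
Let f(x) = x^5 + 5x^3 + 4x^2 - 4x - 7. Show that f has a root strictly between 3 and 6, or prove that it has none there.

No such root exists.

The endpoint values f(3) = 395 and f(6) = 8969 are both positive. Claim: f(x) > 0 for every x in (3, 6).
Substitute x = 3 + u, where 0 < u < 3 on the interval. Expanding, f(3 + u) = u^5 + 15u^4 + 95u^3 + 319u^2 + 560u + 395.
The nonzero coefficients here are all positive, so for u > 0 every term is positive (or zero), and the constant term 395 is strictly positive.
So f is strictly positive on (3, 6); no root exists in the interval.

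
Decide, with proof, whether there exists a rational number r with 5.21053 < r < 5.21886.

r = 73/14

Multiplying by 14: 14·5.21053 = 72.94742 and 14·5.21886 = 73.06404, so the integer 73 lies strictly between them.
So r = 73/14 works: it is a ratio of integers, and dividing 14·5.21053 < 73 < 14·5.21886 through by 14 gives 5.21053 < 73/14 < 5.21886.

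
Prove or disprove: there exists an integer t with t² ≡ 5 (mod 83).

83 is prime, so by Euler's criterion 5 is a square mod 83 iff 5^((83−1)/2) = 5^41 ≡ 1 (mod 83).
Squaring successively (mod 83): 5^2 = 25 ≡ 25; 5^4 ≡ 25² = 625 ≡ 44; 5^8 ≡ 44² = 1936 ≡ 27; 5^16 ≡ 27² = 729 ≡ 65; 5^32 ≡ 65² = 4225 ≡ 75.
Since 41 = 32 + 8 + 1, 5^41 ≡ 75 · 27 · 5; multiplying out mod 83: 75·27 = 2025 ≡ 33, then 33·5 = 165 ≡ 82. Thus 5^41 ≡ 82 ≡ −1 (mod 83).
The value −1 means 5 is a non-residue modulo 83, so t² ≡ 5 (mod 83) is impossible.

No such integer exists.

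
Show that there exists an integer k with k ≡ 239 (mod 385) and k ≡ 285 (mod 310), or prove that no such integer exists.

No such integer exists.

Reduce both congruences modulo 5, which divides 385 and 310: they say k ≡ 239 (mod 5) and k ≡ 285 (mod 5).
These are incompatible: 239 − 285 = -46 is not divisible by 5.
Therefore no such k exists.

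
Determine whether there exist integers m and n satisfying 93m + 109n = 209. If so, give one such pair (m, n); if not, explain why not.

93 and 109 are coprime, so 93m + 109n ranges over all of ℤ.
Euclidean algorithm: 109 = 1·93 + 16, 93 = 5·16 + 13, 16 = 1·13 + 3, 13 = 4·3 + 1, 3 = 3·1 + 0.
Back-substituting, 1 = 13 − 4·3 = 13 − 4·(16 − 1·13) = −4·16 + 5·13 = −4·16 + 5·(93 − 5·16) = 5·93 − 29·16 = 5·93 − 29·(109 − 1·93) = −29·109 + 34·93; that is, 93·34 + 109·(-29) = 1.
Scaling by 209 gives the particular solution (m, n) = (7106, -6061).
The general solution is m = 7106 + 109k, n = -6061 − 93k; taking k = -65 gives the smaller pair m = 21, n = -16.
Indeed 93·21 + 109·(-16) = 1953 − 1744 = 209.

m = 21, n = -16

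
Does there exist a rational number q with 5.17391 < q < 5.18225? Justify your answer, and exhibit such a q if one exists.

q = 57/11

Look for a denominator N such that an integer falls strictly between N·5.17391 and N·5.18225. N = 11 works: 11·5.17391 = 56.91301 < 57 < 57.00475 = 11·5.18225.
So q = 57/11 works: it is a ratio of integers, and dividing 11·5.17391 < 57 < 11·5.18225 through by 11 gives 5.17391 < 57/11 < 5.18225.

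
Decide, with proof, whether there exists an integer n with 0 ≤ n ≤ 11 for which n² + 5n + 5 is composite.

At n = 10: 10² + 5·10 + 5 = 155 = 5·31, which is composite.

n = 10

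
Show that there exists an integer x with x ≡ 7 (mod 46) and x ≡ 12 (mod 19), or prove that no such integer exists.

x = 145

The moduli 46 and 19 are coprime, so by the Chinese Remainder Theorem a unique solution modulo 874 exists.
Write x = 7 + 46t and require 7 + 46t ≡ 12 (mod 19), i.e. 46t ≡ 5 (mod 19).
46 ≡ 8 (mod 19), so this reads 8t ≡ 5 (mod 19). Note 8·12 = 96 ≡ 1 (mod 19) (as 96 − 1 = 5·19), so 8⁻¹ ≡ 12.
Multiplying by 12: t ≡ 12·5 = 60 ≡ 3 (mod 19).
With t = 3: x = 7 + 46·3 = 145.
Check: 145 mod 46 = 7, 145 mod 19 = 12. ✓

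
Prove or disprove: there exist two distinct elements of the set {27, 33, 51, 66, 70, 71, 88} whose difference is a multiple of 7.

There is no such pair.

Residues mod 7: 27↦6, 33↦5, 51↦2, 66↦3, 70↦0, 71↦1, 88↦4.
These 7 residues are pairwise different, hence no difference of two elements is divisible by 7.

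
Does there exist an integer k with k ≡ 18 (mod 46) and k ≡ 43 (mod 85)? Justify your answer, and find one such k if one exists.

Since 46 and 85 share no common factor, CRT says the pair of congruences has a solution (unique mod 3910).
Write k = 18 + 46t and require 18 + 46t ≡ 43 (mod 85), i.e. 46t ≡ 25 (mod 85).
Note 46·61 = 2806 ≡ 1 (mod 85) (as 2806 − 1 = 33·85), so 46⁻¹ ≡ 61.
Multiplying by 61: t ≡ 61·25 = 1525 ≡ 80 (mod 85).
With t = 80: k = 18 + 46·80 = 3698.
Check: 3698 mod 46 = 18, 3698 mod 85 = 43. ✓

k = 3698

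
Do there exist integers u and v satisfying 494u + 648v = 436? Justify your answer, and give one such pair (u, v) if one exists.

gcd(494, 648) = 2, and 2 divides 436, so integer solutions exist.
Dividing through by 2 reduces the equation to 247u + 324v = 218.
Run the Euclidean algorithm on 324 and 247: 324 = 1·247 + 77, 247 = 3·77 + 16, 77 = 4·16 + 13, 16 = 1·13 + 3, 13 = 4·3 + 1, 3 = 3·1 + 0.
Unwinding: 1 = 13 − 4·3 = 13 − 4·(16 − 1·13) = −4·16 + 5·13 = −4·16 + 5·(77 − 4·16) = 5·77 − 24·16 = 5·77 − 24·(247 − 3·77) = −24·247 + 77·77 = −24·247 + 77·(324 − 1·247) = 77·324 − 101·247, i.e. 247·(-101) + 324·77 = 1.
Scaling by 218 gives the particular solution (u, v) = (-22018, 16786).
Shifting by a multiple of (324, −247) keeps it a solution: u = -22018 + 68·324 = 14, v = 16786 − 68·247 = -10.
Check: 494·14 + 648·(-10) = 6916 − 6480 = 436. ✓

u = 14, v = -10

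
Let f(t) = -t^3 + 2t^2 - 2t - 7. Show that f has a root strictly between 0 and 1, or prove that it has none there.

No.

Evaluate at the endpoints: f(0) = -7, f(1) = -8 — same sign (negative).
The derivative f'(t) = -3t^2 + 4t - 2 is a quadratic with discriminant 4² − 4·(-3)·(-2) = -8 < 0; it never vanishes, so it is always negative (sign of the leading coefficient).
Hence f is strictly decreasing on ℝ, and in particular on [0, 1]. A strictly monotone function with same-sign endpoint values stays negative on the whole interval, so f has no zero in (0, 1).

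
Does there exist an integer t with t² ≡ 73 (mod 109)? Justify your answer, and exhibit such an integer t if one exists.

t = 20 works: 20² = 400, and 400 − 73 = 327 = 3·109.

t = 20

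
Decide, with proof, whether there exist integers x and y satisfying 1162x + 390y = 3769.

Any value of 1162x + 390y is a multiple of gcd(1162, 390) = 2.
However 3769 leaves remainder 1 on division by 2.
Hence no integers x, y satisfy the equation.

There are no such integers.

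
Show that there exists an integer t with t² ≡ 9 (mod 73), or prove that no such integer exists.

t = 3

Take t = 3. Then 3² = 9, and since 0 ≤ 9 < 73 this is already reduced: 3² ≡ 9 (mod 73).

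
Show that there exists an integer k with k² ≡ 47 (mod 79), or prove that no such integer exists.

There is no such integer.

Apply Euler's criterion with the prime 79: 47 is a quadratic residue iff 47^39 ≡ 1 (mod 79), and a non-residue iff it is ≡ −1.
Squaring successively (mod 79): 47^2 = 2209 ≡ 76; 47^4 ≡ 76² = 5776 ≡ 9; 47^8 ≡ 9² = 81 ≡ 2; 47^16 ≡ 2² = 4 ≡ 4; 47^32 ≡ 4² = 16 ≡ 16.
Since 39 = 32 + 4 + 2 + 1, 47^39 ≡ 16 · 9 · 76 · 47; multiplying out mod 79: 16·9 = 144 ≡ 65, then 65·76 = 4940 ≡ 42, then 42·47 = 1974 ≡ 78. Thus 47^39 ≡ 78 ≡ −1 (mod 79).
By Euler's criterion 47 is a quadratic non-residue mod 79: no k satisfies k² ≡ 47 (mod 79).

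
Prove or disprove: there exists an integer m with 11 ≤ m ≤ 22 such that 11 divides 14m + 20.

m = 19 works, since 14·19 + 20 = 286 = 26·11.

m = 19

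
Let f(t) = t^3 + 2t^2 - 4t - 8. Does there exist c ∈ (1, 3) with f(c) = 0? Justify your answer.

f(1) = -9 and f(3) = 25, which have opposite signs.
Since f is a polynomial it is continuous on [1, 3].
So by the Intermediate Value Theorem there is a c strictly between 1 and 3 with f(c) = 0.

Such a root exists.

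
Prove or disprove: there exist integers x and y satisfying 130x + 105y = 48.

Both 130 and 105 are divisible by gcd(130, 105) = 5, hence so is any combination 130x + 105y.
But 48 = 5·9 + 3, so 5 ∤ 48.
Hence no integers x, y satisfy the equation.

There are no such integers.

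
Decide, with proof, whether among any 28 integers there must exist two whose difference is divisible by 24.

There are exactly 24 possible remainders on division by 24.
With 28 integers and only 24 classes, the pigeonhole principle forces two of them, say a and b, into the same class.
Equal remainders mean a − b ≡ 0 (mod 24), so 24 divides their difference.

True.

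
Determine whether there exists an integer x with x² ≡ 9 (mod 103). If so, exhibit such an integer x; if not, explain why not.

x = 3

Take x = 3. Then 3² = 9, and since 0 ≤ 9 < 103 this is already reduced: 3² ≡ 9 (mod 103).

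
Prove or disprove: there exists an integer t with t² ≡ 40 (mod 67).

t = 24

t = 24 works: 24² = 576, and 576 − 40 = 536 = 8·67.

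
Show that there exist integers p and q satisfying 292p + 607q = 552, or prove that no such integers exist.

292 and 607 are coprime, so 292p + 607q ranges over all of ℤ.
Run the Euclidean algorithm on 607 and 292: 607 = 2·292 + 23, 292 = 12·23 + 16, 23 = 1·16 + 7, 16 = 2·7 + 2, 7 = 3·2 + 1, 2 = 2·1 + 0.
Working back up the chain: 1 = 7 − 3·2 = 7 − 3·(16 − 2·7) = −3·16 + 7·7 = −3·16 + 7·(23 − 1·16) = 7·23 − 10·16 = 7·23 − 10·(292 − 12·23) = −10·292 + 127·23 = −10·292 + 127·(607 − 2·292) = 127·607 − 264·292. So 292·(-264) + 607·127 = 1.
Times 552: 292·(-145728) + 607·70104 = 552, so (-145728, 70104) solves it.
Adding 241·607 to p and subtracting 241·292 from q gives the tidier solution (559, -268).
Indeed 292·559 + 607·(-268) = 163228 − 162676 = 552.

p = 559, q = -268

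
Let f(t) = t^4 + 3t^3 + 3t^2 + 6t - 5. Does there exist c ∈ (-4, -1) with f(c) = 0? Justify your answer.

f(-4) = 83 and f(-1) = -10, which have opposite signs.
f is continuous everywhere (it is a polynomial), in particular on [-4, -1].
By the Intermediate Value Theorem f must vanish at some point of (-4, -1).

Such a root exists.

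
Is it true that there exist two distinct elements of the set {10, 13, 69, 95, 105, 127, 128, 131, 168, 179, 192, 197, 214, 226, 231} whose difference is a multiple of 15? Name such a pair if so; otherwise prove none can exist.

Reduce each element modulo 15: 10↦10, 13↦13, 69↦9, 95↦5, 105↦0, 127↦7, 128↦8, 131↦11, 168↦3, 179↦14, 192↦12, 197↦2, 214↦4, 226↦1, 231↦6.
No residue repeats among the 15 elements, so no pair has difference ≡ 0 (mod 15).

No such pair exists.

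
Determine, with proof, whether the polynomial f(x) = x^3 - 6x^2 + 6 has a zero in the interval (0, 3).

f(0) = 6 and f(3) = -21, which have opposite signs.
As a polynomial, f is continuous on every closed interval.
By the Intermediate Value Theorem f must vanish at some point of (0, 3).

Yes, f has a root in the interval.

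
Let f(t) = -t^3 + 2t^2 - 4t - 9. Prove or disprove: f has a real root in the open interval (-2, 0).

f(-2) = 15 and f(0) = -9, which have opposite signs.
Since f is a polynomial it is continuous on [-2, 0].
By the Intermediate Value Theorem f must vanish at some point of (-2, 0).

Yes, f has a root in the interval.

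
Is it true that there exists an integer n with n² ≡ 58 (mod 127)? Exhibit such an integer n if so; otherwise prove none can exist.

No, no such integer exists.

Apply Euler's criterion with the prime 127: 58 is a quadratic residue iff 58^63 ≡ 1 (mod 127), and a non-residue iff it is ≡ −1.
Squaring successively (mod 127): 58^2 = 3364 ≡ 62; 58^4 ≡ 62² = 3844 ≡ 34; 58^8 ≡ 34² = 1156 ≡ 13; 58^16 ≡ 13² = 169 ≡ 42; 58^32 ≡ 42² = 1764 ≡ 113.
Since 63 = 32 + 16 + 8 + 4 + 2 + 1, 58^63 ≡ 113 · 42 · 13 · 34 · 62 · 58; multiplying out mod 127: 113·42 = 4746 ≡ 47, then 47·13 = 611 ≡ 103, then 103·34 = 3502 ≡ 73, then 73·62 = 4526 ≡ 81, then 81·58 = 4698 ≡ 126. Thus 58^63 ≡ 126 ≡ −1 (mod 127).
By Euler's criterion 58 is a quadratic non-residue mod 127: no n satisfies n² ≡ 58 (mod 127).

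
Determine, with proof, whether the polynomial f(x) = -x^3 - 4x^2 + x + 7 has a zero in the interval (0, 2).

f(0) = 7 and f(2) = -15, which have opposite signs.
As a polynomial, f is continuous on every closed interval.
By the Intermediate Value Theorem f must vanish at some point of (0, 2).

Yes, f has a root in the interval.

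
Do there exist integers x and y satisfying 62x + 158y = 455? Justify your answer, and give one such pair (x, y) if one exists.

There are no such integers.

gcd(62, 158) = 2, so every integer of the form 62x + 158y is a multiple of 2.
But 455 = 2·227 + 1, so 2 ∤ 455.
So the equation is unsolvable over ℤ.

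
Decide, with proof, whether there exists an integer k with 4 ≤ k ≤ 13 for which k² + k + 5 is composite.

At k = 10: 10² + 10 + 5 = 115 = 5·23, which is composite.

k = 10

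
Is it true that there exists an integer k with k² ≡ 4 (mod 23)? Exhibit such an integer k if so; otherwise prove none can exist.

k = 2

Take k = 2. Then 2² = 4, and since 0 ≤ 4 < 23 this is already reduced: 2² ≡ 4 (mod 23).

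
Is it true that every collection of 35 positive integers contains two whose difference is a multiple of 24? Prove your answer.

There are exactly 24 possible remainders on division by 24.
Placing 35 integers into 24 classes, some class receives at least two — say a and b.
Then a ≡ b (mod 24), i.e. 24 ∣ (a − b).

Yes.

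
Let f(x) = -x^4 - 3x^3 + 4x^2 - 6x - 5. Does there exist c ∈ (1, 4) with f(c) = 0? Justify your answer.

f(1) = -11 and f(4) = -413, both negative, so a sign-change argument is unavailable; we show f keeps this sign on the whole interval.
Substitute x = 1 + u, where 0 < u < 3 on the interval. Expanding, f(1 + u) = -u^4 - 7u^3 - 11u^2 - 11u - 11.
All 5 nonzero coefficients of this polynomial in u are negative; hence for u > 0 the value is a sum of negative terms (the constant -11 among them).
Therefore f(x) < 0 throughout (1, 4), and f has no zero there.

No.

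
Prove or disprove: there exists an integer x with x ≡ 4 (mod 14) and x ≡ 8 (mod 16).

x = 88

The moduli are not coprime: gcd(14, 16) = 2. Compatibility requires 2 ∣ (8 − 4) = 4, which holds, so solutions exist.
The integers ≡ 4 (mod 14) are 4, 18, 32, 46, 60, 74, 88, …; their remainders mod 16 are 4, 2, 0, 14, 12, 10, 8, so x = 88 is the first that is ≡ 8 (mod 16).
Verify: 88 = 6·14 + 4 and 88 = 5·16 + 8. ✓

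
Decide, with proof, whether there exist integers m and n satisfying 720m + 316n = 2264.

m = 76, n = -166

Since gcd(720, 316) = 4 and 2264 = 4·566, Bézout's identity guarantees a solution.
Dividing through by 4 reduces the equation to 180m + 79n = 566.
Dividing repeatedly: 180 = 2·79 + 22, 79 = 3·22 + 13, 22 = 1·13 + 9, 13 = 1·9 + 4, 9 = 2·4 + 1, 4 = 4·1 + 0.
Unwinding: 1 = 9 − 2·4 = 9 − 2·(13 − 1·9) = −2·13 + 3·9 = −2·13 + 3·(22 − 1·13) = 3·22 − 5·13 = 3·22 − 5·(79 − 3·22) = −5·79 + 18·22 = −5·79 + 18·(180 − 2·79) = 18·180 − 41·79, i.e. 180·18 + 79·(-41) = 1.
Times 566: 180·10188 + 79·(-23206) = 566, so (10188, -23206) solves it.
The general solution is m = 10188 + 79k, n = -23206 − 180k; taking k = -128 gives the smaller pair m = 76, n = -166.
Check: 720·76 + 316·(-166) = 54720 − 52456 = 2264. ✓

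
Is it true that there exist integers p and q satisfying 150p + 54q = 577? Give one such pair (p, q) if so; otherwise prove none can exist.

No, no such integers exist.

Both 150 and 54 are divisible by gcd(150, 54) = 6, hence so is any combination 150p + 54q.
But 577 = 6·96 + 1, so 6 ∤ 577.
Therefore 150p + 54q = 577 has no solution in integers.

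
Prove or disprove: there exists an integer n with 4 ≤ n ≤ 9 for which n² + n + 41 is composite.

No such integer n in that range exists.

The values for n = 4, 5, …, 9 are 61, 71, 83, 97, 113, 131, and each of these is prime.
So no value in the range makes the expression composite.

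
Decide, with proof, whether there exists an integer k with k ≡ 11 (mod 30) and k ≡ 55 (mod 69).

Reduce both congruences modulo 3, which divides 30 and 69: they say k ≡ 11 (mod 3) and k ≡ 55 (mod 3).
These are incompatible: 11 − 55 = -44 is not divisible by 3.
Therefore no such k exists.

There is no such integer.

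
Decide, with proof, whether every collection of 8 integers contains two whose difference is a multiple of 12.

Consider the 8 integers 38, 39, …, 45. They lie in distinct residue classes modulo 12, since 8 ≤ 12.
No two share a residue, so no pair has difference divisible by 12; the claim fails for this set.

No, the set {38, 39, 40, 41, 42, 43, 44, 45} is a counterexample.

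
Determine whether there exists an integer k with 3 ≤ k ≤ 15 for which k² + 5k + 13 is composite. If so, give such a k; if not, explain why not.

k = 8

At k = 8: 8² + 5·8 + 13 = 117 = 3·39, which is composite.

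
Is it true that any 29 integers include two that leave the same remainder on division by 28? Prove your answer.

Each integer lies in one of the 28 residue classes modulo 28.
Since 29 > 28, two of the 29 integers must share a residue class by the pigeonhole principle; call them a and b.
So a and b have equal remainders mod 28, which is exactly what was to be shown.

Yes, this is always true.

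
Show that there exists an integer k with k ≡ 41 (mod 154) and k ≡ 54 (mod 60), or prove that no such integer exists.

There is no such integer.

gcd(154, 60) = 2. If k ≡ 41 (mod 154) and k ≡ 54 (mod 60), then k ≡ 41 (mod 2) and k ≡ 54 (mod 2).
But 41 mod 2 = 1 while 54 mod 2 = 0, a contradiction.
Therefore no such k exists.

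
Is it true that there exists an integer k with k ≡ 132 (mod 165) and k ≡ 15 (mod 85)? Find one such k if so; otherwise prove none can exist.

No such integer exists.

Reduce both congruences modulo 5, which divides 165 and 85: they say k ≡ 132 (mod 5) and k ≡ 15 (mod 5).
But 132 mod 5 = 2 while 15 mod 5 = 0, a contradiction.
So no integer satisfies both congruences.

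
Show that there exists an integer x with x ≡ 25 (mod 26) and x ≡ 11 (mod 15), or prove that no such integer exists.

x = 311

Since 26 and 15 share no common factor, CRT says the pair of congruences has a solution (unique mod 390).
Any solution of the first congruence is x = 25 + 26t; substituting into the second, 26t ≡ 11 − 25 ≡ 1 (mod 15).
26 ≡ 11 (mod 15), so this reads 11t ≡ 1 (mod 15). Since 11·11 = 121 = 8·15 + 1, the inverse of 11 mod 15 is 11.
Multiplying by 11: t ≡ 11·1 = 11 (mod 15).
With t = 11: x = 25 + 26·11 = 311.
Indeed 311 ≡ 25 (mod 26) and 311 ≡ 11 (mod 15).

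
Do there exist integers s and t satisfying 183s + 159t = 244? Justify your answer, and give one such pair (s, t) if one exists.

No such integers exist.

gcd(183, 159) = 3, so every integer of the form 183s + 159t is a multiple of 3.
But 244 = 3·81 + 1, so 3 ∤ 244.
Therefore 183s + 159t = 244 has no solution in integers.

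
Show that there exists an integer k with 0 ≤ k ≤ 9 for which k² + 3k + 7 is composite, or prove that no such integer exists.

k = 4

At k = 4: 4² + 3·4 + 7 = 35 = 5·7, which is composite.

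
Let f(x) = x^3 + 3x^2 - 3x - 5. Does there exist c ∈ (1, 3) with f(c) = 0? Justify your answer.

Yes, f has a root in the interval.

f(1) = -4 and f(3) = 40, which have opposite signs.
f is continuous everywhere (it is a polynomial), in particular on [1, 3].
By the Intermediate Value Theorem, f takes the value 0 somewhere in the open interval.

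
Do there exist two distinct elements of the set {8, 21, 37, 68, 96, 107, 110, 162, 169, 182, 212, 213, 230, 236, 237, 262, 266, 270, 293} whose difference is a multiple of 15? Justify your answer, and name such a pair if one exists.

Yes: 8 and 68.

Reduce each element mod 15: 8↦8, 21↦6, 37↦7, 68↦8, 96↦6, 107↦2, 110↦5, 162↦12, 169↦4, 182↦2, 212↦2, 213↦3, 230↦5, 236↦11, 237↦12, 262↦7, 266↦11, 270↦0, 293↦8. The residue 8 repeats (at 8 and 68), and 68 − 8 = 60 = 4·15.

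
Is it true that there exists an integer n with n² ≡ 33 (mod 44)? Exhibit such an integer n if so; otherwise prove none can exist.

n = 11 works: 11² = 121, and 121 − 33 = 88 = 2·44.

n = 11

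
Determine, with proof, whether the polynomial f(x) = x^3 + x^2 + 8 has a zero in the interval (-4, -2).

Yes, f has a root in the interval.

f(-4) = -40 and f(-2) = 4, which have opposite signs.
Since f is a polynomial it is continuous on [-4, -2].
By the Intermediate Value Theorem f must vanish at some point of (-4, -2).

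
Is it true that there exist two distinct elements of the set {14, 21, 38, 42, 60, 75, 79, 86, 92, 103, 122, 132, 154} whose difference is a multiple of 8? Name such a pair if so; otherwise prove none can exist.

14 and 38 are such a pair.

14 mod 8 = 6 and 38 mod 8 = 6, so 38 − 14 = 24 = 3·8.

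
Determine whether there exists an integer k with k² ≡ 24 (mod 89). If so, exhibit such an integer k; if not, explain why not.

Apply Euler's criterion with the prime 89: 24 is a quadratic residue iff 24^44 ≡ 1 (mod 89), and a non-residue iff it is ≡ −1.
Squaring successively (mod 89): 24^2 = 576 ≡ 42; 24^4 ≡ 42² = 1764 ≡ 73; 24^8 ≡ 73² = 5329 ≡ 78; 24^16 ≡ 78² = 6084 ≡ 32; 24^32 ≡ 32² = 1024 ≡ 45.
Since 44 = 32 + 8 + 4, 24^44 ≡ 45 · 78 · 73; multiplying out mod 89: 45·78 = 3510 ≡ 39, then 39·73 = 2847 ≡ 88. Thus 24^44 ≡ 88 ≡ −1 (mod 89).
The value −1 means 24 is a non-residue modulo 89, so k² ≡ 24 (mod 89) is impossible.

No such integer exists.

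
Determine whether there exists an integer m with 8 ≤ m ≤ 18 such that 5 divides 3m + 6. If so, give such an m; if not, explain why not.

m = 8

Try m = 8: 3·8 + 6 = 30 = 6·5, which is divisible by 5.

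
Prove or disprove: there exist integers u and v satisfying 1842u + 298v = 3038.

Every value of 1842u + 298v is a multiple of gcd(1842, 298) = 2; since 2 ∣ 3038, solutions exist.
Dividing through by 2 reduces the equation to 921u + 149v = 1519.
Run the Euclidean algorithm on 921 and 149: 921 = 6·149 + 27, 149 = 5·27 + 14, 27 = 1·14 + 13, 14 = 1·13 + 1, 13 = 13·1 + 0.
Working back up the chain: 1 = 14 − 1·13 = 14 − (27 − 1·14) = −27 + 2·14 = −27 + 2·(149 − 5·27) = 2·149 − 11·27 = 2·149 − 11·(921 − 6·149) = −11·921 + 68·149. So 921·(-11) + 149·68 = 1.
Scaling by 1519 gives the particular solution (u, v) = (-16709, 103292).
Adding 113·149 to u and subtracting 113·921 from v gives the tidier solution (128, -781).
Check: 1842·128 + 298·(-781) = 235776 − 232738 = 3038. ✓

u = 128, v = -781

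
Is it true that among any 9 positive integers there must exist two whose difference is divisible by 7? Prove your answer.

Each integer lies in one of the 7 residue classes modulo 7.
With 9 integers and only 7 classes, the pigeonhole principle forces two of them, say a and b, into the same class.
Then a ≡ b (mod 7), i.e. 7 ∣ (a − b).

Yes, this is always true.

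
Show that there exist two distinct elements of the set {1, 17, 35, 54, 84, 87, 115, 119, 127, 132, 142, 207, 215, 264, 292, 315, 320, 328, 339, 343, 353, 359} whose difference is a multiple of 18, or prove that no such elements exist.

The pair (1, 127) works.

1 mod 18 = 1 and 127 mod 18 = 1, so 127 − 1 = 126 = 7·18.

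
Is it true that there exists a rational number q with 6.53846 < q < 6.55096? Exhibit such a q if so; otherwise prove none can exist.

q = 72/11

Scale by 11: the interval becomes (71.92306, 72.06056), which contains the integer 72.
Dividing back, 6.53846 < 72/11 < 6.55096, and 72/11 is rational.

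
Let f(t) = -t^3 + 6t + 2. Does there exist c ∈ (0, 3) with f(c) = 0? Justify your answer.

Yes, f has a root in the interval.

f(0) = 2 and f(3) = -7, which have opposite signs.
As a polynomial, f is continuous on every closed interval.
So by the Intermediate Value Theorem there is a c strictly between 0 and 3 with f(c) = 0.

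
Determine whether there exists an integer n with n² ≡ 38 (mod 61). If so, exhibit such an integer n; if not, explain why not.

No, no such integer exists.

Apply Euler's criterion with the prime 61: 38 is a quadratic residue iff 38^30 ≡ 1 (mod 61), and a non-residue iff it is ≡ −1.
Squaring successively (mod 61): 38^2 = 1444 ≡ 41; 38^4 ≡ 41² = 1681 ≡ 34; 38^8 ≡ 34² = 1156 ≡ 58; 38^16 ≡ 58² = 3364 ≡ 9.
Since 30 = 16 + 8 + 4 + 2, 38^30 ≡ 9 · 58 · 34 · 41; multiplying out mod 61: 9·58 = 522 ≡ 34, then 34·34 = 1156 ≡ 58, then 58·41 = 2378 ≡ 60. Thus 38^30 ≡ 60 ≡ −1 (mod 61).
The value −1 means 38 is a non-residue modulo 61, so n² ≡ 38 (mod 61) is impossible.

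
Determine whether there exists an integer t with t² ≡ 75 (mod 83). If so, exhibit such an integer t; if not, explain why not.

t = 65 works: 65² = 4225, and 4225 − 75 = 4150 = 50·83.

t = 65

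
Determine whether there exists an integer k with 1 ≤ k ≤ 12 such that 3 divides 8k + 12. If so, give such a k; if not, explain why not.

For k = 1, 2 the values 20, 28 are not multiples of 3. k = 3 works, since 8·3 + 12 = 36 = 12·3.

k = 3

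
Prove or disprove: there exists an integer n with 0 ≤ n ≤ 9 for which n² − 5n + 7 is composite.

n = 7

At n = 7: 7² − 5·7 + 7 = 21 = 3·7, which is composite.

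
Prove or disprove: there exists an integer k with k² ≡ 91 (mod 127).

No, no such integer exists.

Apply Euler's criterion with the prime 127: 91 is a quadratic residue iff 91^63 ≡ 1 (mod 127), and a non-residue iff it is ≡ −1.
Repeated squaring mod 127: 91^2 = 8281 ≡ 26; 91^4 ≡ 26² = 676 ≡ 41; 91^8 ≡ 41² = 1681 ≡ 30; 91^16 ≡ 30² = 900 ≡ 11; 91^32 ≡ 11² = 121 ≡ 121.
Since 63 = 32 + 16 + 8 + 4 + 2 + 1, 91^63 ≡ 121 · 11 · 30 · 41 · 26 · 91; multiplying out mod 127: 121·11 = 1331 ≡ 61, then 61·30 = 1830 ≡ 52, then 52·41 = 2132 ≡ 100, then 100·26 = 2600 ≡ 60, then 60·91 = 5460 ≡ 126. Thus 91^63 ≡ 126 ≡ −1 (mod 127).
The value −1 means 91 is a non-residue modulo 127, so k² ≡ 91 (mod 127) is impossible.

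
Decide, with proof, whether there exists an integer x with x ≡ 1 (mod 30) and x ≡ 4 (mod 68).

No such integer exists.

Both moduli are multiples of 2 = gcd(30, 68), so any solution would satisfy x ≡ 1 and x ≡ 4 modulo 2 simultaneously.
These are incompatible: 1 − 4 = -3 is not divisible by 2.
Therefore no such x exists.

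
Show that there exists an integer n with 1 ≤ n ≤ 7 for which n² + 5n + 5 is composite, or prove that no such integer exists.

n = 5

At n = 5: 5² + 5·5 + 5 = 55 = 5·11, which is composite.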